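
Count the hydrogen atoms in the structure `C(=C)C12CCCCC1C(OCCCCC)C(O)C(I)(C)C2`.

31

Hydrogens are implicit in SMILES; fill each atom to its normal valence:
  10 × C: 2 H each → 20
  4 × C: 1 H each → 4
  2 × C: 3 H each → 6
  2 × C: no H
  1 × I: no H
  1 × O: 1 H
  1 × O: no H
  Total hydrogens = 31.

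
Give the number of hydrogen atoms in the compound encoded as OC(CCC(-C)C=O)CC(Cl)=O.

Hydrogens are implicit in SMILES; fill each atom to its normal valence:
  3 × C: 2 H each → 6
  3 × C: 1 H each → 3
  2 × O: no H
  1 × C: 3 H
  1 × C: no H
  1 × Cl: no H
  1 × O: 1 H
  Total hydrogens = 13.

13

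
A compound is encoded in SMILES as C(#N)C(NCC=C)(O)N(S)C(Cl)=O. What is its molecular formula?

Heavy atoms from the SMILES: 6 C, 1 Cl, 3 N, 2 O, 1 S.
Implicit hydrogens by atom environment:
  3 × C: no H
  2 × C: 2 H each → 4
  2 × N: no H
  1 × C: 1 H
  1 × Cl: no H
  1 × N: 1 H
  1 × O: 1 H
  1 × O: no H
  1 × S: 1 H
  Total hydrogens = 8.
Molecular formula: C6H8ClN3O2S

C6H8ClN3O2S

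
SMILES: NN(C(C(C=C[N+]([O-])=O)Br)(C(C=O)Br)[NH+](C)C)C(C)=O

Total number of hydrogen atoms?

Hydrogens are implicit in SMILES; fill each atom to its normal valence:
  5 × C: 1 H each → 5
  3 × C: 3 H each → 9
  3 × O: no H
  2 × Br: no H
  2 × C: no H
  1 × N: 2 H
  1 × N (charge +1): 1 H
  1 × N: no H
  1 × N (charge +1): no H
  1 × O (charge -1): no H
  Total hydrogens = 17.

17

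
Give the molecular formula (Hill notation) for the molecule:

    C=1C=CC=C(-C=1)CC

C8H10

Heavy atoms from the SMILES: 8 C.
Implicit hydrogens by atom environment:
  5 × C (aromatic): 1 H each → 5
  1 × C: 3 H
  1 × C: 2 H
  1 × C (aromatic): no H
  Total hydrogens = 10.
Molecular formula: C8H10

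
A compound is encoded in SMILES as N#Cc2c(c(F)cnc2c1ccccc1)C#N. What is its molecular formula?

Heavy atoms from the SMILES: 13 C, 1 F, 3 N.
Implicit hydrogens by atom environment:
  6 × C (aromatic): 1 H each → 6
  5 × C (aromatic): no H
  2 × C: no H
  2 × N: no H
  1 × F: no H
  1 × N (aromatic): no H
  Total hydrogens = 6.
Molecular formula: C13H6FN3

C13H6FN3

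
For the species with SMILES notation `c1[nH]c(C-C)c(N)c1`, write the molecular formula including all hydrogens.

Heavy atoms from the SMILES: 6 C, 2 N.
Implicit hydrogens by atom environment:
  2 × C (aromatic): 1 H each → 2
  2 × C (aromatic): no H
  1 × C: 3 H
  1 × C: 2 H
  1 × N: 2 H
  1 × N (aromatic): 1 H
  Total hydrogens = 10.
Molecular formula: C6H10N2

C6H10N2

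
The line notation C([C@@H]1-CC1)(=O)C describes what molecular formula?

C5H8O

Heavy atoms from the SMILES: 5 C, 1 O.
Implicit hydrogens by atom environment:
  2 × C: 2 H each → 4
  1 × C: 3 H
  1 × C: 1 H
  1 × C: no H
  1 × O: no H
  Total hydrogens = 8.
Molecular formula: C5H8O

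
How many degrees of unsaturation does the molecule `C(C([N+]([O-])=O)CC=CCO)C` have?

2

Molecular formula from the SMILES: C7H13NO3.
DoU = (2C + 2 + N − H − X)/2 = (2·7 + 2 + 1 − 13 − 0)/2 = 4/2 = 2.
(Structurally: 0 ring(s) + 2 π bond(s) = 2.)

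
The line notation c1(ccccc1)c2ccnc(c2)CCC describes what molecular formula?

C14H15N

Heavy atoms from the SMILES: 14 C, 1 N.
Implicit hydrogens by atom environment:
  8 × C (aromatic): 1 H each → 8
  3 × C (aromatic): no H
  2 × C: 2 H each → 4
  1 × C: 3 H
  1 × N (aromatic): no H
  Total hydrogens = 15.
Molecular formula: C14H15N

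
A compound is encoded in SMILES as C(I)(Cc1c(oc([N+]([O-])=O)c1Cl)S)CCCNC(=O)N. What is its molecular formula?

C10H13ClIN3O4S

Heavy atoms from the SMILES: 10 C, 1 Cl, 1 I, 3 N, 4 O, 1 S.
Implicit hydrogens by atom environment:
  4 × C: 2 H each → 8
  4 × C (aromatic): no H
  2 × O: no H
  1 × C: 1 H
  1 × C: no H
  1 × Cl: no H
  1 × I: no H
  1 × N: 2 H
  1 × N: 1 H
  1 × N (charge +1): no H
  1 × O (aromatic): no H
  1 × O (charge -1): no H
  1 × S: 1 H
  Total hydrogens = 13.
Molecular formula: C10H13ClIN3O4S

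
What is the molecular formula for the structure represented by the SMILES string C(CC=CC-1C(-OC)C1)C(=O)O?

C9H14O3

Heavy atoms from the SMILES: 9 C, 3 O.
Implicit hydrogens by atom environment:
  4 × C: 1 H each → 4
  3 × C: 2 H each → 6
  2 × O: no H
  1 × C: 3 H
  1 × C: no H
  1 × O: 1 H
  Total hydrogens = 14.
Molecular formula: C9H14O3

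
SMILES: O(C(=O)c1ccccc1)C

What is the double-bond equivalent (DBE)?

Molecular formula from the SMILES: C8H8O2.
DoU = (2C + 2 + N − H − X)/2 = (2·8 + 2 + 0 − 8 − 0)/2 = 10/2 = 5.
(Structurally: 1 ring(s) + 4 π bond(s) = 5.)

5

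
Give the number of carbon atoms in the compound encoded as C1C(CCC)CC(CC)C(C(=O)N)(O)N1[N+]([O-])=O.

11

The symbol for carbon appears 11 times in the SMILES.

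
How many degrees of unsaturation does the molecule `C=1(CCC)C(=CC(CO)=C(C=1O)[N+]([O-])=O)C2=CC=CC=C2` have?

9

Molecular formula from the SMILES: C16H17NO4.
DoU = (2C + 2 + N − H − X)/2 = (2·16 + 2 + 1 − 17 − 0)/2 = 18/2 = 9.
(Structurally: 2 ring(s) + 7 π bond(s) = 9.)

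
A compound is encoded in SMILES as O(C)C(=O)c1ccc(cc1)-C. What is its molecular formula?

C9H10O2

Heavy atoms from the SMILES: 9 C, 2 O.
Implicit hydrogens by atom environment:
  4 × C (aromatic): 1 H each → 4
  2 × C: 3 H each → 6
  2 × C (aromatic): no H
  2 × O: no H
  1 × C: no H
  Total hydrogens = 10.
Molecular formula: C9H10O2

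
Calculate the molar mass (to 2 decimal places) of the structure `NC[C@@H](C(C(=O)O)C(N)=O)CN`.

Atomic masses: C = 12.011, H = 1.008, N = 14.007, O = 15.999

Molecular formula: C6H13N3O3.
M = 6×12.011 + 13×1.008 + 3×14.007 + 3×15.999 = 175.19 g/mol.

175.19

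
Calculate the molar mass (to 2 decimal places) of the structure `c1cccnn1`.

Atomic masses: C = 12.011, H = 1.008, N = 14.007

80.09

Molecular formula: C4H4N2.
M = 4×12.011 + 4×1.008 + 2×14.007 = 80.09 g/mol.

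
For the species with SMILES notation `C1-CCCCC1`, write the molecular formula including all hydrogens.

Heavy atoms from the SMILES: 6 C.
Implicit hydrogens by atom environment:
  6 × C: 2 H each → 12
  Total hydrogens = 12.
Molecular formula: C6H12

C6H12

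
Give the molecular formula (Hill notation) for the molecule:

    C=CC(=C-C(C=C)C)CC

C10H16

Heavy atoms from the SMILES: 10 C.
Implicit hydrogens by atom environment:
  4 × C: 1 H each → 4
  3 × C: 2 H each → 6
  2 × C: 3 H each → 6
  1 × C: no H
  Total hydrogens = 16.
Molecular formula: C10H16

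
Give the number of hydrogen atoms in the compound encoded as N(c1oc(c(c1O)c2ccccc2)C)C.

Hydrogens are implicit in SMILES; fill each atom to its normal valence:
  5 × C (aromatic): 1 H each → 5
  5 × C (aromatic): no H
  2 × C: 3 H each → 6
  1 × N: 1 H
  1 × O: 1 H
  1 × O (aromatic): no H
  Total hydrogens = 13.

13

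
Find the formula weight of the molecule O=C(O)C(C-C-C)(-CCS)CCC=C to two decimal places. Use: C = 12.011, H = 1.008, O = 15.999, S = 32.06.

Molecular formula: C11H20O2S.
M = 11×12.011 + 20×1.008 + 2×15.999 + 1×32.06 = 216.34 g/mol.

216.34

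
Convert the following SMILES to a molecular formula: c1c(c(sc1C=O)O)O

C5H4O3S

Heavy atoms from the SMILES: 5 C, 3 O, 1 S.
Implicit hydrogens by atom environment:
  3 × C (aromatic): no H
  2 × O: 1 H each → 2
  1 × C (aromatic): 1 H
  1 × C: 1 H
  1 × O: no H
  1 × S (aromatic): no H
  Total hydrogens = 4.
Molecular formula: C5H4O3S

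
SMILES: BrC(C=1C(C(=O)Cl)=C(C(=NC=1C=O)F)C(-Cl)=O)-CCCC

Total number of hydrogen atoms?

Hydrogens are implicit in SMILES; fill each atom to its normal valence:
  5 × C (aromatic): no H
  3 × C: 2 H each → 6
  3 × O: no H
  2 × C: 1 H each → 2
  2 × C: no H
  2 × Cl: no H
  1 × Br: no H
  1 × C: 3 H
  1 × F: no H
  1 × N (aromatic): no H
  Total hydrogens = 11.

11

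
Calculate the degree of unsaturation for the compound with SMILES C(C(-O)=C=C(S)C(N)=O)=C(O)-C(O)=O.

5

Molecular formula from the SMILES: C7H7NO5S.
DoU = (2C + 2 + N − H − X)/2 = (2·7 + 2 + 1 − 7 − 0)/2 = 10/2 = 5.
(Structurally: 0 ring(s) + 5 π bond(s) = 5.)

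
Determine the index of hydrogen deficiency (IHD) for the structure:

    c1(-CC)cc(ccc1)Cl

Molecular formula from the SMILES: C8H9Cl.
DoU = (2C + 2 + N − H − X)/2 = (2·8 + 2 + 0 − 9 − 1)/2 = 8/2 = 4.
(Structurally: 1 ring(s) + 3 π bond(s) = 4.)

4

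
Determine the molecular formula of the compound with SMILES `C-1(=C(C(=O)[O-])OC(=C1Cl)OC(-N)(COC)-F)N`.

Heavy atoms from the SMILES: 8 C, 1 Cl, 1 F, 2 N, 5 O.
Implicit hydrogens by atom environment:
  4 × C (aromatic): no H
  3 × O: no H
  2 × C: no H
  2 × N: 2 H each → 4
  1 × C: 3 H
  1 × C: 2 H
  1 × Cl: no H
  1 × F: no H
  1 × O (aromatic): no H
  1 × O (charge -1): no H
  Total hydrogens = 9.
Net charge -1.
Molecular formula: C8H9ClFN2O5-

C8H9ClFN2O5-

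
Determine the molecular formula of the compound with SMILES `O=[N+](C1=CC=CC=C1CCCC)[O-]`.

C10H13NO2

Heavy atoms from the SMILES: 10 C, 1 N, 2 O.
Implicit hydrogens by atom environment:
  4 × C (aromatic): 1 H each → 4
  3 × C: 2 H each → 6
  2 × C (aromatic): no H
  1 × C: 3 H
  1 × N (charge +1): no H
  1 × O: no H
  1 × O (charge -1): no H
  Total hydrogens = 13.
Molecular formula: C10H13NO2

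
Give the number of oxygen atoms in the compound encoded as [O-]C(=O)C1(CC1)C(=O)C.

The symbol for oxygen appears 3 times in the SMILES.

3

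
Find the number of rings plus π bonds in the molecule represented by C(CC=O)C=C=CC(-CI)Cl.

3

Molecular formula from the SMILES: C8H10ClIO.
DoU = (2C + 2 + N − H − X)/2 = (2·8 + 2 + 0 − 10 − 2)/2 = 6/2 = 3.
(Structurally: 0 ring(s) + 3 π bond(s) = 3.)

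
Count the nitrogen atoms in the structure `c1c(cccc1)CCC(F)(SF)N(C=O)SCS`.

The symbol for nitrogen appears 1 time in the SMILES.

1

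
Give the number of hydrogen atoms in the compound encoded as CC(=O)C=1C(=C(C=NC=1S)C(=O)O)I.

6

Hydrogens are implicit in SMILES; fill each atom to its normal valence:
  4 × C (aromatic): no H
  2 × C: no H
  2 × O: no H
  1 × C: 3 H
  1 × C (aromatic): 1 H
  1 × I: no H
  1 × N (aromatic): no H
  1 × O: 1 H
  1 × S: 1 H
  Total hydrogens = 6.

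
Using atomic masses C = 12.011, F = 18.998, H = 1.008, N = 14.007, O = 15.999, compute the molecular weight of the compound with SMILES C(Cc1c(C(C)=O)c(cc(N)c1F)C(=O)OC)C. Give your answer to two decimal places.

253.27

Molecular formula: C13H16FNO3.
M = 13×12.011 + 1×18.998 + 16×1.008 + 1×14.007 + 3×15.999 = 253.27 g/mol.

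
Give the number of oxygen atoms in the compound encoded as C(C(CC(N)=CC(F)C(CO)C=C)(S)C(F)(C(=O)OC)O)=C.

The symbol for oxygen appears 4 times in the SMILES.

4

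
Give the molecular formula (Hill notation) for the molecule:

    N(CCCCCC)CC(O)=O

Heavy atoms from the SMILES: 8 C, 1 N, 2 O.
Implicit hydrogens by atom environment:
  6 × C: 2 H each → 12
  1 × C: 3 H
  1 × C: no H
  1 × N: 1 H
  1 × O: 1 H
  1 × O: no H
  Total hydrogens = 17.
Molecular formula: C8H17NO2

C8H17NO2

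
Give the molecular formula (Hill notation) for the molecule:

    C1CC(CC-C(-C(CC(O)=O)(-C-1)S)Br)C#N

C11H16BrNO2S

Heavy atoms from the SMILES: 1 Br, 11 C, 1 N, 2 O, 1 S.
Implicit hydrogens by atom environment:
  6 × C: 2 H each → 12
  3 × C: no H
  2 × C: 1 H each → 2
  1 × Br: no H
  1 × N: no H
  1 × O: 1 H
  1 × O: no H
  1 × S: 1 H
  Total hydrogens = 16.
Molecular formula: C11H16BrNO2S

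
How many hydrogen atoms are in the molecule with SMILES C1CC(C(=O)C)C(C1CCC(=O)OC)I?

Hydrogens are implicit in SMILES; fill each atom to its normal valence:
  4 × C: 2 H each → 8
  3 × C: 1 H each → 3
  3 × O: no H
  2 × C: 3 H each → 6
  2 × C: no H
  1 × I: no H
  Total hydrogens = 17.

17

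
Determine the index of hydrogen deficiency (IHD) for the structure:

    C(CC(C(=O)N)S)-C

1

Molecular formula from the SMILES: C5H11NOS.
DoU = (2C + 2 + N − H − X)/2 = (2·5 + 2 + 1 − 11 − 0)/2 = 2/2 = 1.
(Structurally: 0 ring(s) + 1 π bond(s) = 1.)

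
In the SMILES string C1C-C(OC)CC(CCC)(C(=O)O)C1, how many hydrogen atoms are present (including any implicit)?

Hydrogens are implicit in SMILES; fill each atom to its normal valence:
  6 × C: 2 H each → 12
  2 × C: 3 H each → 6
  2 × C: no H
  2 × O: no H
  1 × C: 1 H
  1 × O: 1 H
  Total hydrogens = 20.

20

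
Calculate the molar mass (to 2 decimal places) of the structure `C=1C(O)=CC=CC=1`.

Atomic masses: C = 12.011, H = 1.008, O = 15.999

94.11

Molecular formula: C6H6O.
M = 6×12.011 + 6×1.008 + 1×15.999 = 94.11 g/mol.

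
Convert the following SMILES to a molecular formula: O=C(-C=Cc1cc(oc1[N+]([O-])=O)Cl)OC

Heavy atoms from the SMILES: 8 C, 1 Cl, 1 N, 5 O.
Implicit hydrogens by atom environment:
  3 × C (aromatic): no H
  3 × O: no H
  2 × C: 1 H each → 2
  1 × C: 3 H
  1 × C (aromatic): 1 H
  1 × C: no H
  1 × Cl: no H
  1 × N (charge +1): no H
  1 × O (aromatic): no H
  1 × O (charge -1): no H
  Total hydrogens = 6.
Molecular formula: C8H6ClNO5

C8H6ClNO5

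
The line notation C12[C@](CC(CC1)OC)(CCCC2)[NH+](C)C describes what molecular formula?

Heavy atoms from the SMILES: 13 C, 1 N, 1 O.
Implicit hydrogens by atom environment:
  7 × C: 2 H each → 14
  3 × C: 3 H each → 9
  2 × C: 1 H each → 2
  1 × C: no H
  1 × N (charge +1): 1 H
  1 × O: no H
  Total hydrogens = 26.
Net charge +1.
Molecular formula: C13H26NO+

C13H26NO+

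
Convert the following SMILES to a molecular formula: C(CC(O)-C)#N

C4H7NO

Heavy atoms from the SMILES: 4 C, 1 N, 1 O.
Implicit hydrogens by atom environment:
  1 × C: 3 H
  1 × C: 2 H
  1 × C: 1 H
  1 × C: no H
  1 × N: no H
  1 × O: 1 H
  Total hydrogens = 7.
Molecular formula: C4H7NO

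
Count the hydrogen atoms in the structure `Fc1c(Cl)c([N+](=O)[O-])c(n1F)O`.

Hydrogens are implicit in SMILES; fill each atom to its normal valence:
  4 × C (aromatic): no H
  2 × F: no H
  1 × Cl: no H
  1 × N (aromatic): no H
  1 × N (charge +1): no H
  1 × O: 1 H
  1 × O: no H
  1 × O (charge -1): no H
  Total hydrogens = 1.

1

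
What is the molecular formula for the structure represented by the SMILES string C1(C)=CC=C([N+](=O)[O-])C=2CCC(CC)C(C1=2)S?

C13H17NO2S

Heavy atoms from the SMILES: 13 C, 1 N, 2 O, 1 S.
Implicit hydrogens by atom environment:
  4 × C (aromatic): no H
  3 × C: 2 H each → 6
  2 × C: 3 H each → 6
  2 × C (aromatic): 1 H each → 2
  2 × C: 1 H each → 2
  1 × N (charge +1): no H
  1 × O: no H
  1 × O (charge -1): no H
  1 × S: 1 H
  Total hydrogens = 17.
Molecular formula: C13H17NO2S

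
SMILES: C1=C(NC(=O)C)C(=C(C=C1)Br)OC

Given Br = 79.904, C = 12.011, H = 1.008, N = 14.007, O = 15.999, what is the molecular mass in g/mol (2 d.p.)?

244.09

Molecular formula: C9H10BrNO2.
M = 1×79.904 + 9×12.011 + 10×1.008 + 1×14.007 + 2×15.999 = 244.09 g/mol.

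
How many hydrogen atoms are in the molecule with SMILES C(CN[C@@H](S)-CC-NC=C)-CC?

20

Hydrogens are implicit in SMILES; fill each atom to its normal valence:
  6 × C: 2 H each → 12
  2 × C: 1 H each → 2
  2 × N: 1 H each → 2
  1 × C: 3 H
  1 × S: 1 H
  Total hydrogens = 20.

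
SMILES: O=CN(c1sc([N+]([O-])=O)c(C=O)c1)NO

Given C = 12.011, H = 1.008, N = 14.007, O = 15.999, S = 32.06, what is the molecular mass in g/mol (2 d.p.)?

Molecular formula: C6H5N3O5S.
M = 6×12.011 + 5×1.008 + 3×14.007 + 5×15.999 + 1×32.06 = 231.18 g/mol.

231.18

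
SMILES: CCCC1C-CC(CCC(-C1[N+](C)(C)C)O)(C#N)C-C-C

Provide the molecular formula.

C18H35N2O+

Heavy atoms from the SMILES: 18 C, 2 N, 1 O.
Implicit hydrogens by atom environment:
  8 × C: 2 H each → 16
  5 × C: 3 H each → 15
  3 × C: 1 H each → 3
  2 × C: no H
  1 × N: no H
  1 × N (charge +1): no H
  1 × O: 1 H
  Total hydrogens = 35.
Net charge +1.
Molecular formula: C18H35N2O+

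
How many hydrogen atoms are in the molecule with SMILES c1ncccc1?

5

Hydrogens are implicit in SMILES; fill each atom to its normal valence:
  5 × C (aromatic): 1 H each → 5
  1 × N (aromatic): no H
  Total hydrogens = 5.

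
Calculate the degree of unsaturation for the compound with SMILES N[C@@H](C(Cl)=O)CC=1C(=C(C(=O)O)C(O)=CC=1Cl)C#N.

Molecular formula from the SMILES: C11H8Cl2N2O4.
DoU = (2C + 2 + N − H − X)/2 = (2·11 + 2 + 2 − 8 − 2)/2 = 16/2 = 8.
(Structurally: 1 ring(s) + 7 π bond(s) = 8.)

8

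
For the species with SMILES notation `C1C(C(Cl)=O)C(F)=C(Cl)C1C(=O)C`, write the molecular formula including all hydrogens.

C8H7Cl2FO2

Heavy atoms from the SMILES: 8 C, 2 Cl, 1 F, 2 O.
Implicit hydrogens by atom environment:
  4 × C: no H
  2 × C: 1 H each → 2
  2 × Cl: no H
  2 × O: no H
  1 × C: 3 H
  1 × C: 2 H
  1 × F: no H
  Total hydrogens = 7.
Molecular formula: C8H7Cl2FO2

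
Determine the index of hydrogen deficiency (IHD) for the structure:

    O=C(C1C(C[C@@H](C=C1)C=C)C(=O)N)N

Molecular formula from the SMILES: C10H14N2O2.
DoU = (2C + 2 + N − H − X)/2 = (2·10 + 2 + 2 − 14 − 0)/2 = 10/2 = 5.
(Structurally: 1 ring(s) + 4 π bond(s) = 5.)

5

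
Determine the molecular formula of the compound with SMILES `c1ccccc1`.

C6H6

Heavy atoms from the SMILES: 6 C.
Implicit hydrogens by atom environment:
  6 × C (aromatic): 1 H each → 6
  Total hydrogens = 6.
Molecular formula: C6H6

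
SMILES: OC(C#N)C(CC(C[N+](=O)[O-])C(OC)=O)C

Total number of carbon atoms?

9

The symbol for carbon appears 9 times in the SMILES.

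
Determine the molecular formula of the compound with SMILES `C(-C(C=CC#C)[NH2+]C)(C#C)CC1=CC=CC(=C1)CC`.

Heavy atoms from the SMILES: 18 C, 1 N.
Implicit hydrogens by atom environment:
  6 × C: 1 H each → 6
  4 × C (aromatic): 1 H each → 4
  2 × C: 3 H each → 6
  2 × C: 2 H each → 4
  2 × C (aromatic): no H
  2 × C: no H
  1 × N (charge +1): 2 H
  Total hydrogens = 22.
Net charge +1.
Molecular formula: C18H22N+

C18H22N+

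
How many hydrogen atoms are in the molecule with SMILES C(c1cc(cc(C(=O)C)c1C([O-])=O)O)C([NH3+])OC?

15

Hydrogens are implicit in SMILES; fill each atom to its normal valence:
  4 × C (aromatic): no H
  3 × O: no H
  2 × C: 3 H each → 6
  2 × C (aromatic): 1 H each → 2
  2 × C: no H
  1 × C: 2 H
  1 × C: 1 H
  1 × N (charge +1): 3 H
  1 × O: 1 H
  1 × O (charge -1): no H
  Total hydrogens = 15.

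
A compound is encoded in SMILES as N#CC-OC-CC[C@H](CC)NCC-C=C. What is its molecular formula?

C12H22N2O

Heavy atoms from the SMILES: 12 C, 2 N, 1 O.
Implicit hydrogens by atom environment:
  8 × C: 2 H each → 16
  2 × C: 1 H each → 2
  1 × C: 3 H
  1 × C: no H
  1 × N: 1 H
  1 × N: no H
  1 × O: no H
  Total hydrogens = 22.
Molecular formula: C12H22N2O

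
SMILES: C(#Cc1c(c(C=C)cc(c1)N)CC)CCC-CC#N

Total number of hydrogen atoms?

Hydrogens are implicit in SMILES; fill each atom to its normal valence:
  6 × C: 2 H each → 12
  4 × C (aromatic): no H
  3 × C: no H
  2 × C (aromatic): 1 H each → 2
  1 × C: 3 H
  1 × C: 1 H
  1 × N: 2 H
  1 × N: no H
  Total hydrogens = 20.

20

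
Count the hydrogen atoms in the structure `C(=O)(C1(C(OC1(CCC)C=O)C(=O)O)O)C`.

14

Hydrogens are implicit in SMILES; fill each atom to its normal valence:
  4 × C: no H
  4 × O: no H
  2 × C: 3 H each → 6
  2 × C: 2 H each → 4
  2 × C: 1 H each → 2
  2 × O: 1 H each → 2
  Total hydrogens = 14.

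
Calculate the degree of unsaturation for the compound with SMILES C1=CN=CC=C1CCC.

Molecular formula from the SMILES: C8H11N.
DoU = (2C + 2 + N − H − X)/2 = (2·8 + 2 + 1 − 11 − 0)/2 = 8/2 = 4.
(Structurally: 1 ring(s) + 3 π bond(s) = 4.)

4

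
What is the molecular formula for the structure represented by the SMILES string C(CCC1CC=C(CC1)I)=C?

Heavy atoms from the SMILES: 10 C, 1 I.
Implicit hydrogens by atom environment:
  6 × C: 2 H each → 12
  3 × C: 1 H each → 3
  1 × C: no H
  1 × I: no H
  Total hydrogens = 15.
Molecular formula: C10H15I

C10H15I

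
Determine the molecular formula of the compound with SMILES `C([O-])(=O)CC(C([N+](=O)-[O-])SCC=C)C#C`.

Heavy atoms from the SMILES: 9 C, 1 N, 4 O, 1 S.
Implicit hydrogens by atom environment:
  4 × C: 1 H each → 4
  3 × C: 2 H each → 6
  2 × C: no H
  2 × O: no H
  2 × O (charge -1): no H
  1 × N (charge +1): no H
  1 × S: no H
  Total hydrogens = 10.
Net charge -1.
Molecular formula: C9H10NO4S-

C9H10NO4S-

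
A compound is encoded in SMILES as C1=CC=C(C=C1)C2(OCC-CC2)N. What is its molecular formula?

Heavy atoms from the SMILES: 11 C, 1 N, 1 O.
Implicit hydrogens by atom environment:
  5 × C (aromatic): 1 H each → 5
  4 × C: 2 H each → 8
  1 × C: no H
  1 × C (aromatic): no H
  1 × N: 2 H
  1 × O: no H
  Total hydrogens = 15.
Molecular formula: C11H15NO

C11H15NO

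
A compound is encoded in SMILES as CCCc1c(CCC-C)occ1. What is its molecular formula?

Heavy atoms from the SMILES: 11 C, 1 O.
Implicit hydrogens by atom environment:
  5 × C: 2 H each → 10
  2 × C: 3 H each → 6
  2 × C (aromatic): 1 H each → 2
  2 × C (aromatic): no H
  1 × O (aromatic): no H
  Total hydrogens = 18.
Molecular formula: C11H18O

C11H18O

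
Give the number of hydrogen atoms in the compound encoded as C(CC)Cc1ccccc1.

Hydrogens are implicit in SMILES; fill each atom to its normal valence:
  5 × C (aromatic): 1 H each → 5
  3 × C: 2 H each → 6
  1 × C: 3 H
  1 × C (aromatic): no H
  Total hydrogens = 14.

14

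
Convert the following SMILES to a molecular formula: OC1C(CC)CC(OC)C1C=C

C10H18O2

Heavy atoms from the SMILES: 10 C, 2 O.
Implicit hydrogens by atom environment:
  5 × C: 1 H each → 5
  3 × C: 2 H each → 6
  2 × C: 3 H each → 6
  1 × O: 1 H
  1 × O: no H
  Total hydrogens = 18.
Molecular formula: C10H18O2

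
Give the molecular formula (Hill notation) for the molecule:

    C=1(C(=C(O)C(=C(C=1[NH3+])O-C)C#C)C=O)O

C10H10NO4+

Heavy atoms from the SMILES: 10 C, 1 N, 4 O.
Implicit hydrogens by atom environment:
  6 × C (aromatic): no H
  2 × C: 1 H each → 2
  2 × O: 1 H each → 2
  2 × O: no H
  1 × C: 3 H
  1 × C: no H
  1 × N (charge +1): 3 H
  Total hydrogens = 10.
Net charge +1.
Molecular formula: C10H10NO4+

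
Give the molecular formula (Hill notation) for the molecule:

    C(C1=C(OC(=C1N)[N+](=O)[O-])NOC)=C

C7H9N3O4

Heavy atoms from the SMILES: 7 C, 3 N, 4 O.
Implicit hydrogens by atom environment:
  4 × C (aromatic): no H
  2 × O: no H
  1 × C: 3 H
  1 × C: 2 H
  1 × C: 1 H
  1 × N: 2 H
  1 × N: 1 H
  1 × N (charge +1): no H
  1 × O (aromatic): no H
  1 × O (charge -1): no H
  Total hydrogens = 9.
Molecular formula: C7H9N3O4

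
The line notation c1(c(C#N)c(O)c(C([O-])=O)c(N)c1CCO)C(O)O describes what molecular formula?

C11H11N2O6-

Heavy atoms from the SMILES: 11 C, 2 N, 6 O.
Implicit hydrogens by atom environment:
  6 × C (aromatic): no H
  4 × O: 1 H each → 4
  2 × C: 2 H each → 4
  2 × C: no H
  1 × C: 1 H
  1 × N: 2 H
  1 × N: no H
  1 × O: no H
  1 × O (charge -1): no H
  Total hydrogens = 11.
Net charge -1.
Molecular formula: C11H11N2O6-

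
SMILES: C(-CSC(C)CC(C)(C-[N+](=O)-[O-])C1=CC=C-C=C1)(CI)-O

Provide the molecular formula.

Heavy atoms from the SMILES: 15 C, 1 I, 1 N, 3 O, 1 S.
Implicit hydrogens by atom environment:
  5 × C (aromatic): 1 H each → 5
  4 × C: 2 H each → 8
  2 × C: 3 H each → 6
  2 × C: 1 H each → 2
  1 × C: no H
  1 × C (aromatic): no H
  1 × I: no H
  1 × N (charge +1): no H
  1 × O: 1 H
  1 × O: no H
  1 × O (charge -1): no H
  1 × S: no H
  Total hydrogens = 22.
Molecular formula: C15H22INO3S

C15H22INO3S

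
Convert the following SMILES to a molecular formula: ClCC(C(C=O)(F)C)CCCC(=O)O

C9H14ClFO3

Heavy atoms from the SMILES: 9 C, 1 Cl, 1 F, 3 O.
Implicit hydrogens by atom environment:
  4 × C: 2 H each → 8
  2 × C: 1 H each → 2
  2 × C: no H
  2 × O: no H
  1 × C: 3 H
  1 × Cl: no H
  1 × F: no H
  1 × O: 1 H
  Total hydrogens = 14.
Molecular formula: C9H14ClFO3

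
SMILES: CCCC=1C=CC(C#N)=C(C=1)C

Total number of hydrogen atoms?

Hydrogens are implicit in SMILES; fill each atom to its normal valence:
  3 × C (aromatic): 1 H each → 3
  3 × C (aromatic): no H
  2 × C: 3 H each → 6
  2 × C: 2 H each → 4
  1 × C: no H
  1 × N: no H
  Total hydrogens = 13.

13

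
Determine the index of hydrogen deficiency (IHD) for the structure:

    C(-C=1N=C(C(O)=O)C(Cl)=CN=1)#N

7

Molecular formula from the SMILES: C6H2ClN3O2.
DoU = (2C + 2 + N − H − X)/2 = (2·6 + 2 + 3 − 2 − 1)/2 = 14/2 = 7.
(Structurally: 1 ring(s) + 6 π bond(s) = 7.)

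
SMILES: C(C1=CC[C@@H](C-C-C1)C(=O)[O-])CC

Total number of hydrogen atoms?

17

Hydrogens are implicit in SMILES; fill each atom to its normal valence:
  6 × C: 2 H each → 12
  2 × C: 1 H each → 2
  2 × C: no H
  1 × C: 3 H
  1 × O: no H
  1 × O (charge -1): no H
  Total hydrogens = 17.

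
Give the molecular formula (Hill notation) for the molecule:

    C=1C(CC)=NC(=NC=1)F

C6H7FN2

Heavy atoms from the SMILES: 6 C, 1 F, 2 N.
Implicit hydrogens by atom environment:
  2 × C (aromatic): 1 H each → 2
  2 × C (aromatic): no H
  2 × N (aromatic): no H
  1 × C: 3 H
  1 × C: 2 H
  1 × F: no H
  Total hydrogens = 7.
Molecular formula: C6H7FN2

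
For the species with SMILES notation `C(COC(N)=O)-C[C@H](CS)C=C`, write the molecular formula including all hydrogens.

C8H15NO2S

Heavy atoms from the SMILES: 8 C, 1 N, 2 O, 1 S.
Implicit hydrogens by atom environment:
  5 × C: 2 H each → 10
  2 × C: 1 H each → 2
  2 × O: no H
  1 × C: no H
  1 × N: 2 H
  1 × S: 1 H
  Total hydrogens = 15.
Molecular formula: C8H15NO2S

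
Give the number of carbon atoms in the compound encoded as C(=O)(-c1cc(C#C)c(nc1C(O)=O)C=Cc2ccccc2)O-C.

18

The symbol for carbon appears 18 times in the SMILES. Lowercase c denotes aromatic carbon and counts toward C.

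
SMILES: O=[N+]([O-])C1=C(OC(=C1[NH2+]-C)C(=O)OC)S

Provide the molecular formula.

C7H9N2O5S+

Heavy atoms from the SMILES: 7 C, 2 N, 5 O, 1 S.
Implicit hydrogens by atom environment:
  4 × C (aromatic): no H
  3 × O: no H
  2 × C: 3 H each → 6
  1 × C: no H
  1 × N (charge +1): 2 H
  1 × N (charge +1): no H
  1 × O (aromatic): no H
  1 × O (charge -1): no H
  1 × S: 1 H
  Total hydrogens = 9.
Net charge +1.
Molecular formula: C7H9N2O5S+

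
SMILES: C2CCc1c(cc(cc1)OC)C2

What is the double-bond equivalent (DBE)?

5

Molecular formula from the SMILES: C11H14O.
DoU = (2C + 2 + N − H − X)/2 = (2·11 + 2 + 0 − 14 − 0)/2 = 10/2 = 5.
(Structurally: 2 ring(s) + 3 π bond(s) = 5.)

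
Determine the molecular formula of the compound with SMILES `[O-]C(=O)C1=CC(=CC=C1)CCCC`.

Heavy atoms from the SMILES: 11 C, 2 O.
Implicit hydrogens by atom environment:
  4 × C (aromatic): 1 H each → 4
  3 × C: 2 H each → 6
  2 × C (aromatic): no H
  1 × C: 3 H
  1 × C: no H
  1 × O: no H
  1 × O (charge -1): no H
  Total hydrogens = 13.
Net charge -1.
Molecular formula: C11H13O2-

C11H13O2-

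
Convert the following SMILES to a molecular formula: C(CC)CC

Heavy atoms from the SMILES: 5 C.
Implicit hydrogens by atom environment:
  3 × C: 2 H each → 6
  2 × C: 3 H each → 6
  Total hydrogens = 12.
Molecular formula: C5H12

C5H12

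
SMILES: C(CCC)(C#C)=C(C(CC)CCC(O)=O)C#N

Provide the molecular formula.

C14H19NO2

Heavy atoms from the SMILES: 14 C, 1 N, 2 O.
Implicit hydrogens by atom environment:
  5 × C: 2 H each → 10
  5 × C: no H
  2 × C: 3 H each → 6
  2 × C: 1 H each → 2
  1 × N: no H
  1 × O: 1 H
  1 × O: no H
  Total hydrogens = 19.
Molecular formula: C14H19NO2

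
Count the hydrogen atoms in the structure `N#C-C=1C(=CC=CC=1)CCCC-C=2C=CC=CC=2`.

Hydrogens are implicit in SMILES; fill each atom to its normal valence:
  9 × C (aromatic): 1 H each → 9
  4 × C: 2 H each → 8
  3 × C (aromatic): no H
  1 × C: no H
  1 × N: no H
  Total hydrogens = 17.

17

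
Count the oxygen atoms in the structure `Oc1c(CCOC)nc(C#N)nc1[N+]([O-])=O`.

4

The symbol for oxygen appears 4 times in the SMILES.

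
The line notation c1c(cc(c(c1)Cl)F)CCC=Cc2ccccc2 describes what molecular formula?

Heavy atoms from the SMILES: 16 C, 1 Cl, 1 F.
Implicit hydrogens by atom environment:
  8 × C (aromatic): 1 H each → 8
  4 × C (aromatic): no H
  2 × C: 2 H each → 4
  2 × C: 1 H each → 2
  1 × Cl: no H
  1 × F: no H
  Total hydrogens = 14.
Molecular formula: C16H14ClF

C16H14ClF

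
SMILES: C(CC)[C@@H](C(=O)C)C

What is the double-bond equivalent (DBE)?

Molecular formula from the SMILES: C7H14O.
DoU = (2C + 2 + N − H − X)/2 = (2·7 + 2 + 0 − 14 − 0)/2 = 2/2 = 1.
(Structurally: 0 ring(s) + 1 π bond(s) = 1.)

1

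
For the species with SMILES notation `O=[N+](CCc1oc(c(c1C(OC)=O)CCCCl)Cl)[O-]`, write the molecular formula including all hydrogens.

Heavy atoms from the SMILES: 11 C, 2 Cl, 1 N, 5 O.
Implicit hydrogens by atom environment:
  5 × C: 2 H each → 10
  4 × C (aromatic): no H
  3 × O: no H
  2 × Cl: no H
  1 × C: 3 H
  1 × C: no H
  1 × N (charge +1): no H
  1 × O (aromatic): no H
  1 × O (charge -1): no H
  Total hydrogens = 13.
Molecular formula: C11H13Cl2NO5

C11H13Cl2NO5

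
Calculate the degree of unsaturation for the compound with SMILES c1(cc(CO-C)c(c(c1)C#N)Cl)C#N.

8

Molecular formula from the SMILES: C10H7ClN2O.
DoU = (2C + 2 + N − H − X)/2 = (2·10 + 2 + 2 − 7 − 1)/2 = 16/2 = 8.
(Structurally: 1 ring(s) + 7 π bond(s) = 8.)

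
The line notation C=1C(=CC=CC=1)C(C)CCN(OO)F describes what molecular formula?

Heavy atoms from the SMILES: 10 C, 1 F, 1 N, 2 O.
Implicit hydrogens by atom environment:
  5 × C (aromatic): 1 H each → 5
  2 × C: 2 H each → 4
  1 × C: 3 H
  1 × C: 1 H
  1 × C (aromatic): no H
  1 × F: no H
  1 × N: no H
  1 × O: 1 H
  1 × O: no H
  Total hydrogens = 14.
Molecular formula: C10H14FNO2

C10H14FNO2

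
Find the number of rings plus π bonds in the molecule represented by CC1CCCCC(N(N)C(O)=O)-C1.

Molecular formula from the SMILES: C9H18N2O2.
DoU = (2C + 2 + N − H − X)/2 = (2·9 + 2 + 2 − 18 − 0)/2 = 4/2 = 2.
(Structurally: 1 ring(s) + 1 π bond(s) = 2.)

2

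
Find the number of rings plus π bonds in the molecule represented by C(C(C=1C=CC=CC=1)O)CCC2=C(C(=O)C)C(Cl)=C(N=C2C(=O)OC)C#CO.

Molecular formula from the SMILES: C21H20ClNO5.
DoU = (2C + 2 + N − H − X)/2 = (2·21 + 2 + 1 − 20 − 1)/2 = 24/2 = 12.
(Structurally: 2 ring(s) + 10 π bond(s) = 12.)

12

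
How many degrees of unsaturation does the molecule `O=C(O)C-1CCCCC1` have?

2

Molecular formula from the SMILES: C7H12O2.
DoU = (2C + 2 + N − H − X)/2 = (2·7 + 2 + 0 − 12 − 0)/2 = 4/2 = 2.
(Structurally: 1 ring(s) + 1 π bond(s) = 2.)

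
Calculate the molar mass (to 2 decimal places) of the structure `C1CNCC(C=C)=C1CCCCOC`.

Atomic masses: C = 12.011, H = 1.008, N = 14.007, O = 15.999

Molecular formula: C12H21NO.
M = 12×12.011 + 21×1.008 + 1×14.007 + 1×15.999 = 195.31 g/mol.

195.31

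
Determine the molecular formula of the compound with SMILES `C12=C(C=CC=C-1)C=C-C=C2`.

C10H8

Heavy atoms from the SMILES: 10 C.
Implicit hydrogens by atom environment:
  8 × C (aromatic): 1 H each → 8
  2 × C (aromatic): no H
  Total hydrogens = 8.
Molecular formula: C10H8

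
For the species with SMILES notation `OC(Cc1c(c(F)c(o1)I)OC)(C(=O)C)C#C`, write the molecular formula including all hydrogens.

C11H10FIO4

Heavy atoms from the SMILES: 11 C, 1 F, 1 I, 4 O.
Implicit hydrogens by atom environment:
  4 × C (aromatic): no H
  3 × C: no H
  2 × C: 3 H each → 6
  2 × O: no H
  1 × C: 2 H
  1 × C: 1 H
  1 × F: no H
  1 × I: no H
  1 × O: 1 H
  1 × O (aromatic): no H
  Total hydrogens = 10.
Molecular formula: C11H10FIO4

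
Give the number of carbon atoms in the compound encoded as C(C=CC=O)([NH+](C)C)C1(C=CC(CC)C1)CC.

The symbol for carbon appears 15 times in the SMILES.

15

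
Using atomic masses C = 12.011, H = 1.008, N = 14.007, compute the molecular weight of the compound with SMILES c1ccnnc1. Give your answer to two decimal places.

Molecular formula: C4H4N2.
M = 4×12.011 + 4×1.008 + 2×14.007 = 80.09 g/mol.

80.09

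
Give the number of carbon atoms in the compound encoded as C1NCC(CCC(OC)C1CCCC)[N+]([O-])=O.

The symbol for carbon appears 12 times in the SMILES.

12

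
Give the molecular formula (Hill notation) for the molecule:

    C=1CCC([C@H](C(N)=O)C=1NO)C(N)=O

Heavy atoms from the SMILES: 8 C, 3 N, 3 O.
Implicit hydrogens by atom environment:
  3 × C: 1 H each → 3
  3 × C: no H
  2 × C: 2 H each → 4
  2 × N: 2 H each → 4
  2 × O: no H
  1 × N: 1 H
  1 × O: 1 H
  Total hydrogens = 13.
Molecular formula: C8H13N3O3

C8H13N3O3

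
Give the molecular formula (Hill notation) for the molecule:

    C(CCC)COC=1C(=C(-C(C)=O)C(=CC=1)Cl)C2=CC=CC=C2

C19H21ClO2

Heavy atoms from the SMILES: 19 C, 1 Cl, 2 O.
Implicit hydrogens by atom environment:
  7 × C (aromatic): 1 H each → 7
  5 × C (aromatic): no H
  4 × C: 2 H each → 8
  2 × C: 3 H each → 6
  2 × O: no H
  1 × C: no H
  1 × Cl: no H
  Total hydrogens = 21.
Molecular formula: C19H21ClO2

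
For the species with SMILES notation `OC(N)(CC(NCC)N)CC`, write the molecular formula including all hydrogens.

Heavy atoms from the SMILES: 7 C, 3 N, 1 O.
Implicit hydrogens by atom environment:
  3 × C: 2 H each → 6
  2 × C: 3 H each → 6
  2 × N: 2 H each → 4
  1 × C: 1 H
  1 × C: no H
  1 × N: 1 H
  1 × O: 1 H
  Total hydrogens = 19.
Molecular formula: C7H19N3O

C7H19N3O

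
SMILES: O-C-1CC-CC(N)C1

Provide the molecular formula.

C6H13NO

Heavy atoms from the SMILES: 6 C, 1 N, 1 O.
Implicit hydrogens by atom environment:
  4 × C: 2 H each → 8
  2 × C: 1 H each → 2
  1 × N: 2 H
  1 × O: 1 H
  Total hydrogens = 13.
Molecular formula: C6H13NO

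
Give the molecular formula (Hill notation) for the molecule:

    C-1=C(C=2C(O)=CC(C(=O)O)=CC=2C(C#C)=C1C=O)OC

Heavy atoms from the SMILES: 15 C, 5 O.
Implicit hydrogens by atom environment:
  7 × C (aromatic): no H
  3 × C (aromatic): 1 H each → 3
  3 × O: no H
  2 × C: 1 H each → 2
  2 × C: no H
  2 × O: 1 H each → 2
  1 × C: 3 H
  Total hydrogens = 10.
Molecular formula: C15H10O5

C15H10O5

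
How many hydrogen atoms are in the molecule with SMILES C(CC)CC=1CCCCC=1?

Hydrogens are implicit in SMILES; fill each atom to its normal valence:
  7 × C: 2 H each → 14
  1 × C: 3 H
  1 × C: 1 H
  1 × C: no H
  Total hydrogens = 18.

18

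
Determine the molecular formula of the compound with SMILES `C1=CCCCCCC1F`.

Heavy atoms from the SMILES: 8 C, 1 F.
Implicit hydrogens by atom environment:
  5 × C: 2 H each → 10
  3 × C: 1 H each → 3
  1 × F: no H
  Total hydrogens = 13.
Molecular formula: C8H13F

C8H13F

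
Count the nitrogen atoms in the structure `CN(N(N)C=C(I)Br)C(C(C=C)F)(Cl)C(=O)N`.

4

The symbol for nitrogen appears 4 times in the SMILES.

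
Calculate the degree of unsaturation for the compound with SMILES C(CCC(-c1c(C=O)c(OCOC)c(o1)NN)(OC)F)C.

4

Molecular formula from the SMILES: C13H21FN2O5.
DoU = (2C + 2 + N − H − X)/2 = (2·13 + 2 + 2 − 21 − 1)/2 = 8/2 = 4.
(Structurally: 1 ring(s) + 3 π bond(s) = 4.)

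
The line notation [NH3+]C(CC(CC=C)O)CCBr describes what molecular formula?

C8H17BrNO+

Heavy atoms from the SMILES: 1 Br, 8 C, 1 N, 1 O.
Implicit hydrogens by atom environment:
  5 × C: 2 H each → 10
  3 × C: 1 H each → 3
  1 × Br: no H
  1 × N (charge +1): 3 H
  1 × O: 1 H
  Total hydrogens = 17.
Net charge +1.
Molecular formula: C8H17BrNO+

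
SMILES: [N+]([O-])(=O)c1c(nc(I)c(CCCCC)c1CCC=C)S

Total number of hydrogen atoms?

19

Hydrogens are implicit in SMILES; fill each atom to its normal valence:
  7 × C: 2 H each → 14
  5 × C (aromatic): no H
  1 × C: 3 H
  1 × C: 1 H
  1 × I: no H
  1 × N (aromatic): no H
  1 × N (charge +1): no H
  1 × O: no H
  1 × O (charge -1): no H
  1 × S: 1 H
  Total hydrogens = 19.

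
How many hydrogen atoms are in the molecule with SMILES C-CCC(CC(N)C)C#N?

Hydrogens are implicit in SMILES; fill each atom to its normal valence:
  3 × C: 2 H each → 6
  2 × C: 3 H each → 6
  2 × C: 1 H each → 2
  1 × C: no H
  1 × N: 2 H
  1 × N: no H
  Total hydrogens = 16.

16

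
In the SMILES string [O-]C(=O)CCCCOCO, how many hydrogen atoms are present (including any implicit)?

Hydrogens are implicit in SMILES; fill each atom to its normal valence:
  5 × C: 2 H each → 10
  2 × O: no H
  1 × C: no H
  1 × O: 1 H
  1 × O (charge -1): no H
  Total hydrogens = 11.

11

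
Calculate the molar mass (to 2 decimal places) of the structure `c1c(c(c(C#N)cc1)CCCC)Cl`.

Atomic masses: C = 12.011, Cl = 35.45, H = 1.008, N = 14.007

Molecular formula: C11H12ClN.
M = 11×12.011 + 1×35.45 + 12×1.008 + 1×14.007 = 193.67 g/mol.

193.67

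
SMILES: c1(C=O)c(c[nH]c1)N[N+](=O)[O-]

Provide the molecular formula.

C5H5N3O3

Heavy atoms from the SMILES: 5 C, 3 N, 3 O.
Implicit hydrogens by atom environment:
  2 × C (aromatic): 1 H each → 2
  2 × C (aromatic): no H
  2 × O: no H
  1 × C: 1 H
  1 × N (aromatic): 1 H
  1 × N: 1 H
  1 × N (charge +1): no H
  1 × O (charge -1): no H
  Total hydrogens = 5.
Molecular formula: C5H5N3O3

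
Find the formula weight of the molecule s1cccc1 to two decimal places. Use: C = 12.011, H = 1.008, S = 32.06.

84.14

Molecular formula: C4H4S.
M = 4×12.011 + 4×1.008 + 1×32.06 = 84.14 g/mol.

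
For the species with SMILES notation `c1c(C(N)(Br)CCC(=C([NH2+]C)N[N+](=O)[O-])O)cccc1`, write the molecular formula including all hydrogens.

C12H18BrN4O3+

Heavy atoms from the SMILES: 1 Br, 12 C, 4 N, 3 O.
Implicit hydrogens by atom environment:
  5 × C (aromatic): 1 H each → 5
  3 × C: no H
  2 × C: 2 H each → 4
  1 × Br: no H
  1 × C: 3 H
  1 × C (aromatic): no H
  1 × N (charge +1): 2 H
  1 × N: 2 H
  1 × N: 1 H
  1 × N (charge +1): no H
  1 × O: 1 H
  1 × O: no H
  1 × O (charge -1): no H
  Total hydrogens = 18.
Net charge +1.
Molecular formula: C12H18BrN4O3+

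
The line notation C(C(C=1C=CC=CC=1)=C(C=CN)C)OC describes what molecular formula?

C13H17NO

Heavy atoms from the SMILES: 13 C, 1 N, 1 O.
Implicit hydrogens by atom environment:
  5 × C (aromatic): 1 H each → 5
  2 × C: 3 H each → 6
  2 × C: 1 H each → 2
  2 × C: no H
  1 × C: 2 H
  1 × C (aromatic): no H
  1 × N: 2 H
  1 × O: no H
  Total hydrogens = 17.
Molecular formula: C13H17NO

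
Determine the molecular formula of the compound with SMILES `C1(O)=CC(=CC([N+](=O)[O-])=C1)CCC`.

Heavy atoms from the SMILES: 9 C, 1 N, 3 O.
Implicit hydrogens by atom environment:
  3 × C (aromatic): 1 H each → 3
  3 × C (aromatic): no H
  2 × C: 2 H each → 4
  1 × C: 3 H
  1 × N (charge +1): no H
  1 × O: 1 H
  1 × O: no H
  1 × O (charge -1): no H
  Total hydrogens = 11.
Molecular formula: C9H11NO3

C9H11NO3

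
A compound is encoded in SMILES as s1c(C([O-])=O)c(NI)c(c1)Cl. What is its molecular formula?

Heavy atoms from the SMILES: 5 C, 1 Cl, 1 I, 1 N, 2 O, 1 S.
Implicit hydrogens by atom environment:
  3 × C (aromatic): no H
  1 × C (aromatic): 1 H
  1 × C: no H
  1 × Cl: no H
  1 × I: no H
  1 × N: 1 H
  1 × O: no H
  1 × O (charge -1): no H
  1 × S (aromatic): no H
  Total hydrogens = 2.
Net charge -1.
Molecular formula: C5H2ClINO2S-

C5H2ClINO2S-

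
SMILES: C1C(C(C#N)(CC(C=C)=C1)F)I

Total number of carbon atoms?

The symbol for carbon appears 9 times in the SMILES.

9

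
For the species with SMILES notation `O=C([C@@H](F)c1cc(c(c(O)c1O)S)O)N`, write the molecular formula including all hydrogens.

Heavy atoms from the SMILES: 8 C, 1 F, 1 N, 4 O, 1 S.
Implicit hydrogens by atom environment:
  5 × C (aromatic): no H
  3 × O: 1 H each → 3
  1 × C (aromatic): 1 H
  1 × C: 1 H
  1 × C: no H
  1 × F: no H
  1 × N: 2 H
  1 × O: no H
  1 × S: 1 H
  Total hydrogens = 8.
Molecular formula: C8H8FNO4S

C8H8FNO4S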